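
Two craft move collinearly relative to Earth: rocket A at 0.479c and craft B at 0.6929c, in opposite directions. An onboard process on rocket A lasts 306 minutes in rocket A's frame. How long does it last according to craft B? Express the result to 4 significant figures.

Speed of rocket A in craft B's frame: u = (v_A + v_B)/(1 + v_A v_B/c²) = (0.479 + 0.6929)/(1 + 0.479×0.6929) = 1.1719/1.3318991 = 0.87987; |u| = 0.87987c.
γ for this relative speed: γ = 1/√(1 − 0.774171) = 2.1043.
Rocket A's interval is proper; time dilation gives Δt_B = γΔτ = 2.1043 × 306 minutes = 643.9 minutes.

643.9 minutes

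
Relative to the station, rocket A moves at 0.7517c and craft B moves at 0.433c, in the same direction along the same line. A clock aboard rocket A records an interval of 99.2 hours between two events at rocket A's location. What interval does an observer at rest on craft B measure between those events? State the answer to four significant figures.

Speed of rocket A in craft B's frame: u = (v_A − v_B)/(1 − v_A v_B/c²) = (0.7517 − 0.433)/(1 − 0.7517×0.433) = 0.3187/0.6745139 = 0.47249; |u| = 0.47249c.
γ for this relative speed: γ = 1/√(1 − 0.223247) = 1.1346.
Rocket A's interval is proper; time dilation gives Δt_B = γΔτ = 1.1346 × 99.2 hours = 112.6 hours.

112.6 hours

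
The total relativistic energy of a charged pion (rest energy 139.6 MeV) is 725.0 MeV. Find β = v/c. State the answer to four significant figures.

0.9813

Total energy E = γmc² gives γ = 725.0/139.6 = 5.1934.
Hence β = √(1 − 1/γ²) = √(1 − 0.0370763) = √0.9629237 = 0.9813.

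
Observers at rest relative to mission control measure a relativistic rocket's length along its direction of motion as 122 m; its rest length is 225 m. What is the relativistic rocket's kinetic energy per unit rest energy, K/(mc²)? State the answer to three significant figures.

0.844

From L = L₀/γ: γ = 225/122 = 1.84426.
K/(mc²) = γ − 1 = 1.84426 − 1 = 0.844.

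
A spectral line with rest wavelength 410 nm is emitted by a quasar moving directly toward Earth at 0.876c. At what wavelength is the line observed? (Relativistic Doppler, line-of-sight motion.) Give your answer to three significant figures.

105 nm

Relativistic Doppler for wavelength: λ_obs = λ_src · √((1−β)/(1+β)).
With β = 0.876: factor = √(0.124/1.876) = 0.2571.
λ_obs = 410 × 0.2571 = 105 nm.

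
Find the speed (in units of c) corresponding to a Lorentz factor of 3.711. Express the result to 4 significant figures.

β = √(1 − 1/γ²) = √(1 − 1/13.771521) = √0.927386 = 0.9630.

0.9630c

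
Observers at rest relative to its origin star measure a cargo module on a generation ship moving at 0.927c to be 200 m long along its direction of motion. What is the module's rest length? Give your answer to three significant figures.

With β = 0.927, γ = 1/√(1 − 0.927²) = 1/√0.140671 = 2.6662.
Proper length: L₀ = γ·L = 2.6662 × 200 = 533 m.

533 m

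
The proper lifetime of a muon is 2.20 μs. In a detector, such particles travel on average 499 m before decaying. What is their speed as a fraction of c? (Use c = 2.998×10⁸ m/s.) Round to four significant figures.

Let x = d/(cτ) = 499.0 m / (2.998×10⁸ m/s × 2.200×10^-6 s) = 0.75656. Since d = βγcτ, x = βγ = β/√(1−β²).
Solving: β² = x²/(1+x²) = 0.572383/1.572383 = 0.364023, so β = 0.6033.

0.6033c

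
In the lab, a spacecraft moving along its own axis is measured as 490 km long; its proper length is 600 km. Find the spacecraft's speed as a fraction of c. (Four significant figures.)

0.5771c

Length contraction gives γ = L₀/L = 600/490 = 1.2245.
β = √(1 − 1/γ²) = √0.333067 = 0.5771.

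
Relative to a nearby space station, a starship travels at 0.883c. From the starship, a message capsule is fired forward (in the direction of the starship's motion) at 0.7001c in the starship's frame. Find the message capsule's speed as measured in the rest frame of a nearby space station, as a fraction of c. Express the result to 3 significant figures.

0.978c

In units of c, u = (u' + v)/(1 + u'v) with u' = 0.7001 and v = 0.883.
Numerator: 0.7001 + 0.883 = 1.5831. Denominator: 1 + (0.7001)(0.883) = 1.6181883.
u = 1.5831/1.6181883 = 0.97832, so the speed is 0.978c.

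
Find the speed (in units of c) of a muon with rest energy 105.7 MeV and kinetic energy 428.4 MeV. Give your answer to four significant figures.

0.9802c

K = (γ−1)mc², so γ = 1 + 428.4/105.7 = 5.053.
Then v/c = √(1 − γ⁻²) = √(1 − 0.0391653) = √0.9608347 = 0.9802.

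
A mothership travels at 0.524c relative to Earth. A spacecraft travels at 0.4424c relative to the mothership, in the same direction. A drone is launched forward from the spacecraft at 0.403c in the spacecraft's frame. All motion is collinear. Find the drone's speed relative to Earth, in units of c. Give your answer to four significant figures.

First combine the drone and spacecraft (S''→S'): u₁ = (0.403 + 0.4424)/(1 + 0.403×0.4424) = 0.8454/1.1782872 = 0.71748.
Then combine with the mothership (S'→S): u = (0.71748 + 0.524)/(1 + 0.71748×0.524) = 1.24148/1.37595952 = 0.90226.

0.9023c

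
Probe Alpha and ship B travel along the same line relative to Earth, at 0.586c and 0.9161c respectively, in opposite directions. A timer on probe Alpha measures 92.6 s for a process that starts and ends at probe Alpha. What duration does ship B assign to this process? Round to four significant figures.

Speed of probe Alpha in ship B's frame: u = (v_A + v_B)/(1 + v_A v_B/c²) = (0.586 + 0.9161)/(1 + 0.586×0.9161) = 1.5021/1.5368346 = 0.9774; |u| = 0.9774c.
At |u| = 0.9774c, γ = (1 − 0.955311)^(−1/2) = 4.7304.
The clock on probe Alpha records proper time, so ship B measures Δt = γΔτ = 4.7304 × 92.6 = 438.0 s.

438.0 s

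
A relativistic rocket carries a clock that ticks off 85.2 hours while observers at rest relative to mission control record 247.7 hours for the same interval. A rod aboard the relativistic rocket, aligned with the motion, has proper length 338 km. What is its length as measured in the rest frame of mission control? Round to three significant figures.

116 km

From Δt = γΔτ: γ = 247.7/85.2 = 2.90728.
The rod contracts by the same γ: 338 km / 2.90728 = 116 km.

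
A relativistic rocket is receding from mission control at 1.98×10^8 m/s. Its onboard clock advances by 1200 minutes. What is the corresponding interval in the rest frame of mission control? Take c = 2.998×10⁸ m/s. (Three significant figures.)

1600 minutes

β = v/c = (1.98×10^8 m/s)/(2.998×10⁸ m/s) = 0.66044.
With β = 0.66044, γ = 1/√(1 − 0.66044²) = 1/√0.5638190064 = 1.3318.
The onboard clock measures proper time, so the interval in the rest frame of mission control is dilated: Δt = γ·Δτ = 1.3318 × 1200 minutes = 1600 minutes.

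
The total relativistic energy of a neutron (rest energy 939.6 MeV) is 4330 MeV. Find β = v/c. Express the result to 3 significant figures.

0.976

γ = E/(mc²) = 4330/939.6 = 4.6083.
β = √(1 − 1/γ²) = √(1 − 0.0470889) = √0.9529111 = 0.976.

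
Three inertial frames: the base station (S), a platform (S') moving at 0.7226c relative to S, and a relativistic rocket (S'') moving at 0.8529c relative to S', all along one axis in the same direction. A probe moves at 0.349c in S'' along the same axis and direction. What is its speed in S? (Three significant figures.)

0.988c

Compose velocities in two stages. Stage 1 (into S'): u₁ = (0.349+0.8529)/(1+0.349×0.8529) = 0.9262.
Stage 2 (into S): u = (0.9262+0.7226)/(1+0.9262×0.7226) = 0.98774, so the speed is 0.988c.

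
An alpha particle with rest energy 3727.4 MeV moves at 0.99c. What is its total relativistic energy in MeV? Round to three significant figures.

26400 MeV

Lorentz factor: γ = (1 − 0.9801)^(−1/2) = 7.0888.
Total energy: E = γmc² = 7.0888 × 3727.4 MeV = 26400 MeV.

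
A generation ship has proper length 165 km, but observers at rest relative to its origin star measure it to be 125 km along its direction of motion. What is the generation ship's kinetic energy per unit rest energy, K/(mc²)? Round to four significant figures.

Length contraction gives γ = L₀/L = 165/125 = 1.32.
Since K = (γ−1)mc², K/(mc²) = 1.32 − 1 = 0.3200.

0.3200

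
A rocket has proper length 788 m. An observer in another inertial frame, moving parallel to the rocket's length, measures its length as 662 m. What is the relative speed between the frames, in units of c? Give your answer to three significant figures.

0.542c

Length contraction gives γ = L₀/L = 788/662 = 1.1903.
β = √(1 − 1/γ²) = √0.294191 = 0.542.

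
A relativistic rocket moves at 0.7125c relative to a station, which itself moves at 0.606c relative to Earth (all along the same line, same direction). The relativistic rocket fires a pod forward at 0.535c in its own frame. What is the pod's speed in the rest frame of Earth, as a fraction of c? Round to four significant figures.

0.9754c

First combine the pod and relativistic rocket (S''→S'): u₁ = (0.535 + 0.7125)/(1 + 0.535×0.7125) = 1.2475/1.3811875 = 0.90321.
Then combine with the station (S'→S): u = (0.90321 + 0.606)/(1 + 0.90321×0.606) = 1.50921/1.54734526 = 0.97535.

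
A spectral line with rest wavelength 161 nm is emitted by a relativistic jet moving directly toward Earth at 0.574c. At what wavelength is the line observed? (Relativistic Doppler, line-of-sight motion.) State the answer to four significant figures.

83.76 nm

Relativistic Doppler for wavelength: λ_obs = λ_src · √((1−β)/(1+β)).
With β = 0.574: factor = √(0.426/1.574) = 0.52024.
λ_obs = 161 × 0.52024 = 83.76 nm.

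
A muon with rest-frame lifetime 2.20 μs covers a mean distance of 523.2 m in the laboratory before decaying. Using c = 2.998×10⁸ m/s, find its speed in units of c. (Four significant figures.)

Let x = d/(cτ) = 523.2 m / (2.998×10⁸ m/s × 2.200×10^-6 s) = 0.79326. Since d = βγcτ, x = βγ = β/√(1−β²).
Solving: β² = x²/(1+x²) = 0.629261/1.629261 = 0.386225, so β = 0.6215.

0.6215c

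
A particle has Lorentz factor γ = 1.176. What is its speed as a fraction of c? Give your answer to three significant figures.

β = √(1 − 1/γ²) = √(1 − 1/1.382976) = √0.276922 = 0.526.

0.526c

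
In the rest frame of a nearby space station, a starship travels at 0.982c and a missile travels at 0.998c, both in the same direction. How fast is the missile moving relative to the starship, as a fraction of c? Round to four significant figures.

0.8014c

Transform to the starship's frame: u' = (u − v)/(1 − uv/c²).
u' = (0.998 − 0.982)/(1 − 0.998×0.982) = 0.016/0.019964 = 0.80144.
Speed in the starship's frame: 0.8014c (in the same direction).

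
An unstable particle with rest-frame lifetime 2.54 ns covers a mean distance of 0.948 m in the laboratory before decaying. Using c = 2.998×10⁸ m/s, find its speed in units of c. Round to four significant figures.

Let x = d/(cτ) = 0.9480 m / (2.998×10⁸ m/s × 2.540×10^-9 s) = 1.2449. Since d = βγcτ, x = βγ = β/√(1−β²).
Solving: β² = x²/(1+x²) = 1.54978/2.54978 = 0.607809, so β = 0.7796.

0.7796c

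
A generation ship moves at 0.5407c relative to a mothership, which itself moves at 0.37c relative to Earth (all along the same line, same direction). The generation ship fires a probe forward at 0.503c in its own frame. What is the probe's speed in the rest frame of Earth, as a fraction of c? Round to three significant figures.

First combine the probe and generation ship (S''→S'): u₁ = (0.503 + 0.5407)/(1 + 0.503×0.5407) = 1.0437/1.2719721 = 0.82054.
Then combine with the mothership (S'→S): u = (0.82054 + 0.37)/(1 + 0.82054×0.37) = 1.19054/1.3035998 = 0.91327.

0.913c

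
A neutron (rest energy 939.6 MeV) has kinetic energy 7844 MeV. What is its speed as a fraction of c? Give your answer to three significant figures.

γ = 1 + K/(mc²) = 1 + 7844/939.6 = 9.3482.
β = √(1 − 1/γ²) = √(1 − 0.0114431) = √0.9885569 = 0.994.

0.994c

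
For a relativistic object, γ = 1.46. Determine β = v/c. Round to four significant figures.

β = √(1 − 1/γ²) = √(1 − 1/2.1316) = √0.530869 = 0.7286.

0.7286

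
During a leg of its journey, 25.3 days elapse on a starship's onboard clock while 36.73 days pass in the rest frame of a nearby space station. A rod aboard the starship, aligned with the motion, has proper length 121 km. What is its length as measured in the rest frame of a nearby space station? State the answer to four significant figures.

83.35 km

The time-dilation ratio gives γ = 36.73/25.3 = 1.45178.
L = L₀/γ = 121/1.45178 = 83.35 km.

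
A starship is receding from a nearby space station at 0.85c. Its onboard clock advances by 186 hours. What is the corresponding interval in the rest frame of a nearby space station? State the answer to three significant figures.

353 hours

With β = 0.85, γ = 1/√(1 − 0.85²) = 1/√0.2775 = 1.8983.
The onboard clock measures proper time, so the interval in the rest frame of a nearby space station is dilated: Δt = γ·Δτ = 1.8983 × 186 hours = 353 hours.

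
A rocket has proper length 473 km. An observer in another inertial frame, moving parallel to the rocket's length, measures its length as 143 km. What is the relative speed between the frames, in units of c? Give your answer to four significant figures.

Length contraction gives γ = L₀/L = 473/143 = 3.3077.
β = √(1 − 1/γ²) = √0.9086 = 0.9532.

0.9532c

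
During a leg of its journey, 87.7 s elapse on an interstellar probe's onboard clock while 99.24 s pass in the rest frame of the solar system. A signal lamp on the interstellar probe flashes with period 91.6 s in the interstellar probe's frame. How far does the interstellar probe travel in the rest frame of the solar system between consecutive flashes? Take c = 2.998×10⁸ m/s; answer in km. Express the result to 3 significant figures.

1.45×10^7 km

γ = Δt/Δτ = 99.24/87.7 = 1.13158.
β = √(1 − 1/γ²) = 0.46802. Lab-frame period = γτ = 1.13158×91.6 s = 103.65 s. Distance = βc × γτ = 0.46802 × 2.998×10⁸ m/s × 103.65 s = 1.4543×10^10 m = 1.45×10^7 km.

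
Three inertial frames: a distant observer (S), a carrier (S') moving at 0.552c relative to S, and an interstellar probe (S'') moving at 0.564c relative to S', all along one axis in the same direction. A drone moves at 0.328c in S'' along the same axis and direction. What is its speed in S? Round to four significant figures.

0.9217c

Compose velocities in two stages. Stage 1 (into S'): u₁ = (0.328+0.564)/(1+0.328×0.564) = 0.75275.
Stage 2 (into S): u = (0.75275+0.552)/(1+0.75275×0.552) = 0.92175, so the speed is 0.9217c.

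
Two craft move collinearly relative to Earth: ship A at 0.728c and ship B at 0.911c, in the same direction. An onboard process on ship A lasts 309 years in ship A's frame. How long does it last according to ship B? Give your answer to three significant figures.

The velocity of ship A relative to ship B is (0.728 − 0.911)c / (1 − 0.728×0.911) = −0.54336c; relative speed 0.54336c.
At |u| = 0.54336c, γ = (1 − 0.29524)^(−1/2) = 1.1912.
The clock on ship A records proper time, so ship B measures Δt = γΔτ = 1.1912 × 309 = 368 years.

368 years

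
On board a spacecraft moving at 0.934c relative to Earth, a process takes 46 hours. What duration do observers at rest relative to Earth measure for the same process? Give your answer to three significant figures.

129 hours

Lorentz factor: γ = (1 − 0.872356)^(−1/2) = 2.799.
The onboard clock measures proper time, so the interval in the rest frame of Earth is dilated: Δt = γ·Δτ = 2.799 × 46 hours = 129 hours.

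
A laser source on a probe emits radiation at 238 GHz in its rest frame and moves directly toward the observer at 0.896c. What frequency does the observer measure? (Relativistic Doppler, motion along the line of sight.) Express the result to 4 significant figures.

Relativistic Doppler (source moving toward): f_obs = f_src · √((1+β)/(1−β)).
With β = 0.896: factor = √(1.896/0.104) = 4.2698.
f_obs = 238 × 4.2698 = 1016 GHz.

1016 GHz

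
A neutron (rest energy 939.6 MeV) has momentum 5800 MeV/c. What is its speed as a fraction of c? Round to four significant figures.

pc/(mc²) = 5800/939.6 = 6.1728 = βγ = β/√(1−β²).
So β² = x²/(1 + x²) with x = 6.1728: x² = 38.1035, β² = 38.1035/39.1035 = 0.974427, β = 0.9871.

0.9871c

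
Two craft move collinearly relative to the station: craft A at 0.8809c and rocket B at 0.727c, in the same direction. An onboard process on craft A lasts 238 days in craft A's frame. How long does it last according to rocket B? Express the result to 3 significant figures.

Speed of craft A in rocket B's frame: u = (v_A − v_B)/(1 − v_A v_B/c²) = (0.8809 − 0.727)/(1 − 0.8809×0.727) = 0.1539/0.3595857 = 0.42799; |u| = 0.42799c.
γ for this relative speed: γ = 1/√(1 − 0.183175) = 1.1065.
Craft A's interval is proper; time dilation gives Δt_B = γΔτ = 1.1065 × 238 days = 263 days.

263 days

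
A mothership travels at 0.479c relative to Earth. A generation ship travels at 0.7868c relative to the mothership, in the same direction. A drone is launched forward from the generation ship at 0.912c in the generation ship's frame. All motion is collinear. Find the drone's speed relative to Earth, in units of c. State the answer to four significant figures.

0.9961c

First combine the drone and generation ship (S''→S'): u₁ = (0.912 + 0.7868)/(1 + 0.912×0.7868) = 1.6988/1.7175616 = 0.98908.
Then combine with the mothership (S'→S): u = (0.98908 + 0.479)/(1 + 0.98908×0.479) = 1.46808/1.47376932 = 0.99614.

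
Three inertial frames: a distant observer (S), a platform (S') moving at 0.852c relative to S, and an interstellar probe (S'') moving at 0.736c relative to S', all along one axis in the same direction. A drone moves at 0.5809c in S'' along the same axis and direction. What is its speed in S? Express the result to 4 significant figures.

0.9936c

First combine the drone and interstellar probe (S''→S'): u₁ = (0.5809 + 0.736)/(1 + 0.5809×0.736) = 1.3169/1.4275424 = 0.92249.
Then combine with the platform (S'→S): u = (0.92249 + 0.852)/(1 + 0.92249×0.852) = 1.77449/1.78596148 = 0.99358.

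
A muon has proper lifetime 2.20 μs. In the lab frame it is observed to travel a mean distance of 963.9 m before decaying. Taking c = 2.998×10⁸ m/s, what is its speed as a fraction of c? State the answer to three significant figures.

Lab distance = (lab lifetime)·v = γτ·βc, so βγ = d/(cτ) = 963.9/(2.998×10⁸ × 2.200×10^-6) = 1.4614.
With βγ = 1.4614: γ² = 1 + (βγ)² = 3.13569, and β = (βγ)/γ = 1.4614/1.77079 = 0.825.

0.825c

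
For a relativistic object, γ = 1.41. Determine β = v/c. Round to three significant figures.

β = √(1 − 1/γ²) = √(1 − 1/1.9881) = √0.497007 = 0.705.

0.705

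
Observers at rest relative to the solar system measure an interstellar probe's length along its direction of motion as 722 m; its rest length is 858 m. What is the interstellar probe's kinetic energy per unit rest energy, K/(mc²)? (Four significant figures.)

0.1884

Length contraction gives γ = L₀/L = 858/722 = 1.18837.
Since K = (γ−1)mc², K/(mc²) = 1.18837 − 1 = 0.1884.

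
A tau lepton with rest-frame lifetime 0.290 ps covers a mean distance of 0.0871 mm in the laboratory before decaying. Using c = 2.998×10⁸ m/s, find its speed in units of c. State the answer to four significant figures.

d = βγcτ ⇒ βγ = d/(cτ) = 8.710×10^-5 m / (8.6942×10^-5 m) = 1.0018.
β = (βγ)/√(1+(βγ)²) = 1.0018/√2.0036 = 0.7077.

0.7077c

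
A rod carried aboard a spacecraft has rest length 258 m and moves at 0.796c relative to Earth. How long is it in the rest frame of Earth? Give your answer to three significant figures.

156 m

With β = 0.796, γ = 1/√(1 − 0.796²) = 1/√0.366384 = 1.6521.
Along the direction of motion the measured length is L₀/γ = 258/1.6521 = 156 m.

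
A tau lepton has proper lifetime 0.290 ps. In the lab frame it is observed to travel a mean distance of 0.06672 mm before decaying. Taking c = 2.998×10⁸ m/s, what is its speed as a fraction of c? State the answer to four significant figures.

Lab distance = (lab lifetime)·v = γτ·βc, so βγ = d/(cτ) = 6.672×10^-5/(2.998×10⁸ × 2.900×10^-13) = 0.76741.
With βγ = 0.76741: γ² = 1 + (βγ)² = 1.588918, and β = (βγ)/γ = 0.76741/1.26052 = 0.6088.

0.6088c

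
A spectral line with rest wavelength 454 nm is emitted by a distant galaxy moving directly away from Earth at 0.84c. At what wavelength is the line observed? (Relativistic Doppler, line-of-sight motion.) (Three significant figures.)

1540 nm

Relativistic Doppler for wavelength: λ_obs = λ_src · √((1+β)/(1−β)).
With β = 0.84: factor = √(1.84/0.16) = 3.3912.
λ_obs = 454 × 3.3912 = 1540 nm.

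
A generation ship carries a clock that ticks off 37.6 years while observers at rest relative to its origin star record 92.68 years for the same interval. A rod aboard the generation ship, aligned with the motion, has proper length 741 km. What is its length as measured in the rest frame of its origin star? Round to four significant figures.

300.6 km

γ = Δt/Δτ = 92.68/37.6 = 2.46489.
L = L₀/γ = 741/2.46489 = 300.6 km.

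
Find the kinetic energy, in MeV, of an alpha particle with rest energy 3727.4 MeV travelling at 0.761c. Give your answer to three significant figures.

γ = 1/√(1 − β²) = 1/√(1 − 0.579121) = 1/√0.420879 = 1/0.648752 = 1.54142.
Kinetic energy: K = (γ − 1)mc² = (1.54142 − 1) × 3727.4 MeV = 0.54142 × 3727.4 = 2020 MeV.

2020 MeV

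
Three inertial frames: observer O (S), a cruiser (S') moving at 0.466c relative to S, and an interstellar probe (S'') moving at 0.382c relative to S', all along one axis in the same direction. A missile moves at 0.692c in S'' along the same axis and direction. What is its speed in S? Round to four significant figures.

Apply u = (u'+v)/(1+u'v) twice. Missile in the cruiser frame: (0.692+0.382)/(1+0.692·0.382) = 1.074/1.264344 = 0.84945c.
That velocity, transformed to the rest frame of observer O: (0.84945+0.466)/(1+0.84945·0.466) = 1.31545/1.3958437 = 0.9424c.

0.9424c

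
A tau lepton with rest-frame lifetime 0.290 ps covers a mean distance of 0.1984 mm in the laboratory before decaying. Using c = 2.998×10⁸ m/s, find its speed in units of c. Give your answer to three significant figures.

0.916c

Lab distance = (lab lifetime)·v = γτ·βc, so βγ = d/(cτ) = 1.984×10^-4/(2.998×10⁸ × 2.900×10^-13) = 2.282.
With βγ = 2.282: γ² = 1 + (βγ)² = 6.20752, and β = (βγ)/γ = 2.282/2.49149 = 0.916.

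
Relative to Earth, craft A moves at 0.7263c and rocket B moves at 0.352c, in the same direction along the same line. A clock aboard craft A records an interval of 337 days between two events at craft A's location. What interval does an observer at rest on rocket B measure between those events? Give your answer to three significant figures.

Speed of craft A in rocket B's frame: u = (v_A − v_B)/(1 − v_A v_B/c²) = (0.7263 − 0.352)/(1 − 0.7263×0.352) = 0.3743/0.7443424 = 0.50286; |u| = 0.50286c.
γ for this relative speed: γ = 1/√(1 − 0.252868) = 1.1569.
The clock on craft A records proper time, so rocket B measures Δt = γΔτ = 1.1569 × 337 = 390 days.

390 days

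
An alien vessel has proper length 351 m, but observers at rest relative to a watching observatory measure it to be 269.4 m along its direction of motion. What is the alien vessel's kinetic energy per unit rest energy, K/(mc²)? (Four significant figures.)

0.3029

γ = L₀/L = 351/269.4 = 1.3029.
Since K = (γ−1)mc², K/(mc²) = 1.3029 − 1 = 0.3029.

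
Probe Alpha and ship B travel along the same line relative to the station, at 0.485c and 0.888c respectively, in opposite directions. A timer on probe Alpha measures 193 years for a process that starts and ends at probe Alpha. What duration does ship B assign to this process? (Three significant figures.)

Transform probe Alpha's velocity into ship B's frame: (0.485 + 0.888)/(1 + 0.485·0.888) = 1.373/1.43068, so the relative speed is 0.95968c.
At |u| = 0.95968c, γ = (1 − 0.920986)^(−1/2) = 3.5575.
The clock on probe Alpha records proper time, so ship B measures Δt = γΔτ = 3.5575 × 193 = 687 years.

687 years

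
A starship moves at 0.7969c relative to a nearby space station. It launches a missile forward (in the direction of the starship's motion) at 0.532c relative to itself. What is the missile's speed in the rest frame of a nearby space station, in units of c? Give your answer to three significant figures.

0.933c

In units of c, u = (u' + v)/(1 + u'v) with u' = 0.532 and v = 0.7969.
Numerator: 0.532 + 0.7969 = 1.3289. Denominator: 1 + (0.532)(0.7969) = 1.4239508.
u = 1.3289/1.4239508 = 0.93325, so the speed is 0.933c.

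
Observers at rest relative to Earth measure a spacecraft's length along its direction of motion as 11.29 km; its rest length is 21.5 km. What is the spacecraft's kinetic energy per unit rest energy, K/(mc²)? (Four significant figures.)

0.9043

Length contraction gives γ = L₀/L = 21.5/11.29 = 1.90434.
Since K = (γ−1)mc², K/(mc²) = 1.90434 − 1 = 0.9043.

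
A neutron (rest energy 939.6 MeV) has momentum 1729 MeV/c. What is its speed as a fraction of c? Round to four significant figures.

pc/(mc²) = 1729/939.6 = 1.8401 = βγ = β/√(1−β²).
So β² = x²/(1 + x²) with x = 1.8401: x² = 3.38597, β² = 3.38597/4.38597 = 0.772, β = 0.8786.

0.8786c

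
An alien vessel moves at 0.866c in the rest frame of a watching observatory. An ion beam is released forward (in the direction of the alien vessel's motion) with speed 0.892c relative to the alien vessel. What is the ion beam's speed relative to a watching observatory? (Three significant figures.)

0.992c

Relativistic velocity addition: u = (u' + v)/(1 + u'v/c²), with u' = 0.892c and v = 0.866c.
Numerator: 0.892 + 0.866 = 1.758. Denominator: 1 + (0.892)(0.866) = 1.772472.
u = 1.758/1.772472 = 0.99184, so the speed is 0.992c.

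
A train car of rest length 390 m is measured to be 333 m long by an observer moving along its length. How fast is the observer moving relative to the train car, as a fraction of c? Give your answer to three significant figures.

Length contraction gives γ = L₀/L = 390/333 = 1.1712.
β = √(1 − 1/γ²) = √0.270983 = 0.521.

0.521c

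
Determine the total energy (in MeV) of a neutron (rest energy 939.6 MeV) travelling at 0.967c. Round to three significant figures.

γ = 1/√(1 − β²) = 1/√(1 − 0.935089) = 1/√0.064911 = 1/0.254776 = 3.925.
Total energy: E = γmc² = 3.925 × 939.6 MeV = 3690 MeV.

3690 MeV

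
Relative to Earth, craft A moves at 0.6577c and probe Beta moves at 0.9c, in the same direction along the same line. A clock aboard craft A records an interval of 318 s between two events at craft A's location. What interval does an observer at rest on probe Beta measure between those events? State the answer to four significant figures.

Transform craft A's velocity into probe Beta's frame: (0.6577 − 0.9)/(1 − 0.6577·0.9) = −0.2423/0.40807, so the relative speed is 0.59377c.
At |u| = 0.59377c, γ = (1 − 0.352563)^(−1/2) = 1.2428.
Craft A's interval is proper; time dilation gives Δt_B = γΔτ = 1.2428 × 318 s = 395.2 s.

395.2 s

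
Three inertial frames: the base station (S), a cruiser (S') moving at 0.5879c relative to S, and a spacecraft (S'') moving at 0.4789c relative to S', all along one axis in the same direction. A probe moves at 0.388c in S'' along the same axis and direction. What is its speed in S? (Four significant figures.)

Compose velocities in two stages. Stage 1 (into S'): u₁ = (0.388+0.4789)/(1+0.388×0.4789) = 0.73106.
Stage 2 (into S): u = (0.73106+0.5879)/(1+0.73106×0.5879) = 0.92249, so the speed is 0.9225c.

0.9225c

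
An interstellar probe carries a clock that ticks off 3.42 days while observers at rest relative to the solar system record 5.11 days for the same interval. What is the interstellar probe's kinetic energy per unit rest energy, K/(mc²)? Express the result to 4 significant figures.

From Δt = γΔτ: γ = 5.11/3.42 = 1.49415.
Since K = (γ−1)mc², K/(mc²) = 1.49415 − 1 = 0.4942.

0.4942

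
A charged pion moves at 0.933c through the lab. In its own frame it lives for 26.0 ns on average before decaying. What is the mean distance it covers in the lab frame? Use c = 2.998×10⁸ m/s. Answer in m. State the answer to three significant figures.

γ = 1/√(1 − β²) = 1/√(1 − 0.870489) = 1/√0.129511 = 1/0.359876 = 2.7787.
Lab-frame lifetime: Δt = γτ = 2.7787 × 26.0 ns = 72.246 ns.
Distance: d = vΔt = 0.933 × 2.998×10⁸ m/s × 7.2246×10^-8 s = 20.2 m.

20.2 m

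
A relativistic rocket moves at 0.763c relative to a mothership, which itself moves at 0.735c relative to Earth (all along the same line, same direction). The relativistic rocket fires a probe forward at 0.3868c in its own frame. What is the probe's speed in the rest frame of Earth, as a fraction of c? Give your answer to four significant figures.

First combine the probe and relativistic rocket (S''→S'): u₁ = (0.3868 + 0.763)/(1 + 0.3868×0.763) = 1.1498/1.2951284 = 0.88779.
Then combine with the mothership (S'→S): u = (0.88779 + 0.735)/(1 + 0.88779×0.735) = 1.62279/1.65252565 = 0.98201.

0.9820c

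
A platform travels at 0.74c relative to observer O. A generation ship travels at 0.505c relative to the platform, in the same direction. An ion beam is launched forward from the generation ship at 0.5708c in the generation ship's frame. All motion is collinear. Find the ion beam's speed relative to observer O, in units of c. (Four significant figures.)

First combine the ion beam and generation ship (S''→S'): u₁ = (0.5708 + 0.505)/(1 + 0.5708×0.505) = 1.0758/1.288254 = 0.83508.
Then combine with the platform (S'→S): u = (0.83508 + 0.74)/(1 + 0.83508×0.74) = 1.57508/1.6179592 = 0.9735.

0.9735c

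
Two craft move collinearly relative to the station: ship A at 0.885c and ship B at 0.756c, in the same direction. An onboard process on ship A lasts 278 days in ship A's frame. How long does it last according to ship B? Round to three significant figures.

302 days

The velocity of ship A relative to ship B is (0.885 − 0.756)c / (1 − 0.885×0.756) = 0.3898c; relative speed 0.3898c.
γ for this relative speed: γ = 1/√(1 − 0.151944) = 1.0859.
The clock on ship A records proper time, so ship B measures Δt = γΔτ = 1.0859 × 278 = 302 days.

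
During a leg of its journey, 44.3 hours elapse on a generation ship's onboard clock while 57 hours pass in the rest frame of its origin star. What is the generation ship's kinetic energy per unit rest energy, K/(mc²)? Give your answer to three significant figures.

The time-dilation ratio gives γ = 57/44.3 = 1.28668.
K/(mc²) = γ − 1 = 1.28668 − 1 = 0.287.

0.287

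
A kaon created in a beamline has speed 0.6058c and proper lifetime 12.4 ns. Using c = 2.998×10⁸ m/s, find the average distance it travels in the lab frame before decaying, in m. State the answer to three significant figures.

2.83 m

With β = 0.6058, γ = 1/√(1 − 0.6058²) = 1/√0.63300636 = 1.2569.
Lab-frame lifetime: Δt = γτ = 1.2569 × 12.4 ns = 15.586 ns.
Distance: d = vΔt = 0.6058 × 2.998×10⁸ m/s × 1.5586×10^-8 s = 2.83 m.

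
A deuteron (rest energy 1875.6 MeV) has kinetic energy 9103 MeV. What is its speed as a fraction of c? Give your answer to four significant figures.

γ = 1 + K/(mc²) = 1 + 9103/1875.6 = 5.8534.
β = √(1 − 1/γ²) = √(1 − 0.0291866) = √0.9708134 = 0.9853.

0.9853c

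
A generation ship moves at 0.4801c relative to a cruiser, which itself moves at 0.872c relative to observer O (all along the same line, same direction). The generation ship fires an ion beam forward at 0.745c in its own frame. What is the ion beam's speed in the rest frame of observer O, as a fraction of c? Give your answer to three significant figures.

Apply u = (u'+v)/(1+u'v) twice. Ion beam in the cruiser frame: (0.745+0.4801)/(1+0.745·0.4801) = 1.2251/1.3576745 = 0.90235c.
That velocity, transformed to the rest frame of observer O: (0.90235+0.872)/(1+0.90235·0.872) = 1.77435/1.7868492 = 0.993c.

0.993c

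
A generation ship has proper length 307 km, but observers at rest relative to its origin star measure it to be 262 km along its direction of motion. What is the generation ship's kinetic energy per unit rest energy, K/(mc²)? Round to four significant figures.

0.1718

γ = L₀/L = 307/262 = 1.17176.
Since K = (γ−1)mc², K/(mc²) = 1.17176 − 1 = 0.1718.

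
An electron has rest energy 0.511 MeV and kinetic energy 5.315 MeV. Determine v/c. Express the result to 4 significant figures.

γ = 1 + K/(mc²) = 1 + 5.315/0.511 = 11.401.
β = √(1 − 1/γ²) = √(1 − 0.00769333) = √0.99230667 = 0.9961.

0.9961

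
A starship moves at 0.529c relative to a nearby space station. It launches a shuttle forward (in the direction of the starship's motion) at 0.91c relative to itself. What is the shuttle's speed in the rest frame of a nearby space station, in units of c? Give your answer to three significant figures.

0.971c

Relativistic velocity addition: u = (u' + v)/(1 + u'v/c²), with u' = 0.91c and v = 0.529c.
Numerator: 0.91 + 0.529 = 1.439. Denominator: 1 + (0.91)(0.529) = 1.48139.
u = 1.439/1.48139 = 0.97138, so the speed is 0.971c.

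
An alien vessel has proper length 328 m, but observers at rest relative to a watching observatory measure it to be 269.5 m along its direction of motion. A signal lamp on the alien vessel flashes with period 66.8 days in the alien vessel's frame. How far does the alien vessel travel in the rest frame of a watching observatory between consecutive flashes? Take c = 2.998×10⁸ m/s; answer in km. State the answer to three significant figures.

From L = L₀/γ: γ = 328/269.5 = 1.21707.
β = √(1 − 1/γ²) = 0.57. Lab-frame period = γτ = 1.21707×66.8 days = 81.3 days. Distance = βc × γτ = 0.57 × 2.998×10⁸ m/s × 7024320 s = 1.2004×10^15 m = 1.20×10^12 km.

1.20×10^12 km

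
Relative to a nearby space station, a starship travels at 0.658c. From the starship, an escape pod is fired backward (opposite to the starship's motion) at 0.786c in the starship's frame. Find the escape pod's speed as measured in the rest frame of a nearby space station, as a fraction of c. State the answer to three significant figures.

0.265c

In units of c, u = (u' + v)/(1 + u'v) with u' = −0.786 and v = 0.658.
Numerator: −0.786 + 0.658 = −0.128. Denominator: 1 + (−0.786)(0.658) = 0.482812.
u = −0.128/0.482812 = −0.26511, so the speed is 0.265c.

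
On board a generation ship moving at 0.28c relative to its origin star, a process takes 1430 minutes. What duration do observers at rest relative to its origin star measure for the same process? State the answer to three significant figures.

1490 minutes

With β = 0.28, γ = 1/√(1 − 0.28²) = 1/√0.9216 = 1.0417.
The onboard clock measures proper time, so the interval in the rest frame of its origin star is dilated: Δt = γ·Δτ = 1.0417 × 1430 minutes = 1490 minutes.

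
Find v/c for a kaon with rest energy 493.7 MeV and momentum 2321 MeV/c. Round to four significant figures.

βγ = pc/(mc²) = 2321/493.7 = 4.7012.
Since γ² = 1 + (βγ)² = 23.1013, γ = √23.1013 = 4.80638, and β = (βγ)/γ = 4.7012/4.80638 = 0.9781.

0.9781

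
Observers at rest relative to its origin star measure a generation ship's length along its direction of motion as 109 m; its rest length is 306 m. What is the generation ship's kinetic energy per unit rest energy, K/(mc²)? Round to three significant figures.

1.81

From L = L₀/γ: γ = 306/109 = 2.80734.
Since K = (γ−1)mc², K/(mc²) = 2.80734 − 1 = 1.81.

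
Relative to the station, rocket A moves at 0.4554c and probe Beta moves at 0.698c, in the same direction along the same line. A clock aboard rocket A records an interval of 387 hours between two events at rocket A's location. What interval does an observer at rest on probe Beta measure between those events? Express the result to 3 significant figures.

The velocity of rocket A relative to probe Beta is (0.4554 − 0.698)c / (1 − 0.4554×0.698) = −0.35565c; relative speed 0.35565c.
At |u| = 0.35565c, γ = (1 − 0.126487)^(−1/2) = 1.07.
Rocket A's interval is proper; time dilation gives Δt_B = γΔτ = 1.07 × 387 hours = 414 hours.

414 hours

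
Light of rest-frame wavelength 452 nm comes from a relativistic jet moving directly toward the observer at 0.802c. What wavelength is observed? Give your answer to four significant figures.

Relativistic Doppler for wavelength: λ_obs = λ_src · √((1−β)/(1+β)).
With β = 0.802: factor = √(0.198/1.802) = 0.33148.
λ_obs = 452 × 0.33148 = 149.8 nm.

149.8 nm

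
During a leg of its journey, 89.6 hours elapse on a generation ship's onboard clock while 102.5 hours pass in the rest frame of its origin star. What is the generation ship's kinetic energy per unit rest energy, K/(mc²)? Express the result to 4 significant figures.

0.1440

γ = Δt/Δτ = 102.5/89.6 = 1.14397.
Since K = (γ−1)mc², K/(mc²) = 1.14397 − 1 = 0.1440.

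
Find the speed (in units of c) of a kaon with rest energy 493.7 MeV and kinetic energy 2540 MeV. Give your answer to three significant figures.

0.987c

K = (γ−1)mc², so γ = 1 + 2540/493.7 = 6.1448.
Then v/c = √(1 − γ⁻²) = √(1 − 0.0264841) = √0.9735159 = 0.987.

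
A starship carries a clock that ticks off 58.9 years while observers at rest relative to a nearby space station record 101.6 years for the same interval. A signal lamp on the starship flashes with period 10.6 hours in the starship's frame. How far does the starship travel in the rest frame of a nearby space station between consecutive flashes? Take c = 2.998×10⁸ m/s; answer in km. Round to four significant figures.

From Δt = γΔτ: γ = 101.6/58.9 = 1.72496.
β = √(1 − 1/γ²) = 0.81481. Lab-frame period = γτ = 1.72496×10.6 hours = 18.285 hours. Distance = βc × γτ = 0.81481 × 2.998×10⁸ m/s × 65826 s = 1.6080×10^13 m = 1.608×10^10 km.

1.608×10^10 km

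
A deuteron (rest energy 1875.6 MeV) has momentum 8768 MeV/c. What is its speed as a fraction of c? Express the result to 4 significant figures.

0.9779c

βγ = pc/(mc²) = 8768/1875.6 = 4.6748.
Since γ² = 1 + (βγ)² = 22.8538, γ = √22.8538 = 4.78056, and β = (βγ)/γ = 4.6748/4.78056 = 0.9779.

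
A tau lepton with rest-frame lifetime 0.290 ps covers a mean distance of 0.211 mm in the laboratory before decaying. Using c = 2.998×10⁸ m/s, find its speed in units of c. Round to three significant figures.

Let x = d/(cτ) = 2.110×10^-4 m / (2.998×10⁸ m/s × 2.900×10^-13 s) = 2.4269. Since d = βγcτ, x = βγ = β/√(1−β²).
Solving: β² = x²/(1+x²) = 5.88984/6.88984 = 0.854859, so β = 0.925.

0.925c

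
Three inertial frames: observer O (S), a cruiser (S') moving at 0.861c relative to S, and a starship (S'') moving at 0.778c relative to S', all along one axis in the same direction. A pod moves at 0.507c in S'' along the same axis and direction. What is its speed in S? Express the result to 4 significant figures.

0.9939c

Compose velocities in two stages. Stage 1 (into S'): u₁ = (0.507+0.778)/(1+0.507×0.778) = 0.92151.
Stage 2 (into S): u = (0.92151+0.861)/(1+0.92151×0.861) = 0.99392, so the speed is 0.9939c.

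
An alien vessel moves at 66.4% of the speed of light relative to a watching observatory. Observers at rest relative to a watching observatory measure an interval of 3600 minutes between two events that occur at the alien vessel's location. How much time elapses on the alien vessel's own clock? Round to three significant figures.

2690 minutes

β² = 0.440896, so γ = 1/√0.559104 = 1.3374.
The moving clock records proper time: Δτ = Δt/γ = 3600/1.3374 = 2690 minutes.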